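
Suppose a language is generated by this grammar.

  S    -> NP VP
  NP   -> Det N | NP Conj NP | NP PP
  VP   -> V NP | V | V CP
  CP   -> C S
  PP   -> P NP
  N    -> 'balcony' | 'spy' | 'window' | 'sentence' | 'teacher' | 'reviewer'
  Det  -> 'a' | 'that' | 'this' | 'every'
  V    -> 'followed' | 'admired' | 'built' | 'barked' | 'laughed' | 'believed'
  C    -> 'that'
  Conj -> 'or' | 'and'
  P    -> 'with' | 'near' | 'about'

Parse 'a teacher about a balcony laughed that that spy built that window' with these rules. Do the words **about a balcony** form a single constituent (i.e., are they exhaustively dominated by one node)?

[S [NP [NP [Det a] [N teacher]] [PP [P about] [NP [Det a] [N balcony]]]] [VP [V laughed] [CP [C that] [S [NP [Det that] [N spy]] [VP [V built] [NP [Det that] [N window]]]]]]]
The words 'about a balcony' are exhaustively dominated by a single PP node (built by PP → P NP), so they form a constituent.

Yes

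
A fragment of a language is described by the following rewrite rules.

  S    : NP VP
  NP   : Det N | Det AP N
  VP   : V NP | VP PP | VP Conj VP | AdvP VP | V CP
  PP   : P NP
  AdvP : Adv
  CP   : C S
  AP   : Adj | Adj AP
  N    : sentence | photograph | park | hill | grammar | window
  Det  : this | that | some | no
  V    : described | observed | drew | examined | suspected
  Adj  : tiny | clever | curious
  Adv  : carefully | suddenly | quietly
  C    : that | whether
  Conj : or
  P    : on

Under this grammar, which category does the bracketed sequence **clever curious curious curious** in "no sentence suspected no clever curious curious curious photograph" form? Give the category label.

AP

[S [NP [Det no] [N sentence]] [VP [V suspected] [NP [Det no] [AP [Adj clever] [AP [Adj curious] [AP [Adj curious] [AP [Adj curious]]]]] [N photograph]]]]
The span 'clever curious curious curious' is the AP node built by AP → Adj AP.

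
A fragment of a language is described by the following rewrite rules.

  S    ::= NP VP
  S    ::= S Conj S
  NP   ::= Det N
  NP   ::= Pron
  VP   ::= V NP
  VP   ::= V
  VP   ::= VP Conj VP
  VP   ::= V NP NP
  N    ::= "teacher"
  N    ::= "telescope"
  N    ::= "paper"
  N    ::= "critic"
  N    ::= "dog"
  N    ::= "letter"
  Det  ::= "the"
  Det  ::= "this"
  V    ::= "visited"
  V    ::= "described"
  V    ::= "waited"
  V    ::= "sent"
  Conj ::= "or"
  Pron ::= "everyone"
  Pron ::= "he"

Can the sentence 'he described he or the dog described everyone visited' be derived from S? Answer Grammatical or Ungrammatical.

Ungrammatical

For S → NP VP, the only prefix that parses as NP is 'he', but the remainder 'described he or the dog described everyone visited' is not a VP under these rules. The alternative S rule S → S Conj S likewise has no satisfying split.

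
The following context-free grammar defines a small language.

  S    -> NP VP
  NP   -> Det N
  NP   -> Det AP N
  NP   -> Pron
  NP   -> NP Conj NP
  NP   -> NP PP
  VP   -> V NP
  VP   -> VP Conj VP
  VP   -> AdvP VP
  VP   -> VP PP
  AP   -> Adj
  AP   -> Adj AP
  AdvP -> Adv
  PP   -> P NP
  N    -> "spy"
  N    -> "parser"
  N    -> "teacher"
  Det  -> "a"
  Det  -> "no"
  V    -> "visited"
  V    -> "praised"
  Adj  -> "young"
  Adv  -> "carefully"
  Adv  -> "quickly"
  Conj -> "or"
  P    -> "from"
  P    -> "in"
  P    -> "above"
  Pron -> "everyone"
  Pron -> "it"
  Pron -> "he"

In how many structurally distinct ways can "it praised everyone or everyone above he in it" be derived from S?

Two of the 9 distinct bracketings:
[S [NP [Pron it]] [VP [V praised] [NP [NP [Pron everyone]] [Conj or] [NP [NP [Pron everyone]] [PP [P above] [NP [NP [Pron he]] [PP [P in] [NP [Pron it]]]]]]]]]
[S [NP [Pron it]] [VP [V praised] [NP [NP [Pron everyone]] [Conj or] [NP [NP [NP [Pron everyone]] [PP [P above] [NP [Pron he]]]] [PP [P in] [NP [Pron it]]]]]]]
The trees differ in how a recursive rule is bracketed over the same span.

9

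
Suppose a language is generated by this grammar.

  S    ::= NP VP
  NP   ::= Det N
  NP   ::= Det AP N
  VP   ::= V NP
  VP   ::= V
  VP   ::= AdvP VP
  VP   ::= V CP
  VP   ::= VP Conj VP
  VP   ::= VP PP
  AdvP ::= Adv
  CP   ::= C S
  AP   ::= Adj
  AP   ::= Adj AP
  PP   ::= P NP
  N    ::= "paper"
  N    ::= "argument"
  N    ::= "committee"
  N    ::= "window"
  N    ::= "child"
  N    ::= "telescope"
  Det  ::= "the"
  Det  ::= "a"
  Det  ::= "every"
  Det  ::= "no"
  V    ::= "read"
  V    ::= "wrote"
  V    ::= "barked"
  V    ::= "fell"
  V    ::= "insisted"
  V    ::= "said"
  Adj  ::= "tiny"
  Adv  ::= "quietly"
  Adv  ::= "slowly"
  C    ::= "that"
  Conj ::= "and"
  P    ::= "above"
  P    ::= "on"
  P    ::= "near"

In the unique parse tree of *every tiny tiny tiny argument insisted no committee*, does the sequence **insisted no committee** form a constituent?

[S [NP [Det every] [AP [Adj tiny] [AP [Adj tiny] [AP [Adj tiny]]]] [N argument]] [VP [V insisted] [NP [Det no] [N committee]]]]
The words 'insisted no committee' are exhaustively dominated by a single VP node (built by VP → V NP), so they form a constituent.

Yes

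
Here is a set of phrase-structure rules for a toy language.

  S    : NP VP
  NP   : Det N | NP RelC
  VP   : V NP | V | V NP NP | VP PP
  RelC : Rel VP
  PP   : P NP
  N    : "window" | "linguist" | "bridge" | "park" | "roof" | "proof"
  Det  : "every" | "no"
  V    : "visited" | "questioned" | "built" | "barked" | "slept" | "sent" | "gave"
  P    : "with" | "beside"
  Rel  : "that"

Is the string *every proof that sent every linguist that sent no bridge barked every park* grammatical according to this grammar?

S
  NP
    NP
      Det: every
      N: proof
    RelC
      Rel: that
      VP
        V: sent
        NP
          NP
            Det: every
            N: linguist
          RelC
            Rel: that
            VP
              V: sent
              NP
                Det: no
                N: bridge
  VP
    V: barked
    NP
      Det: every
      N: park
The bracketing above is licensed at every node by one of the given productions, with S at the root.

Grammatical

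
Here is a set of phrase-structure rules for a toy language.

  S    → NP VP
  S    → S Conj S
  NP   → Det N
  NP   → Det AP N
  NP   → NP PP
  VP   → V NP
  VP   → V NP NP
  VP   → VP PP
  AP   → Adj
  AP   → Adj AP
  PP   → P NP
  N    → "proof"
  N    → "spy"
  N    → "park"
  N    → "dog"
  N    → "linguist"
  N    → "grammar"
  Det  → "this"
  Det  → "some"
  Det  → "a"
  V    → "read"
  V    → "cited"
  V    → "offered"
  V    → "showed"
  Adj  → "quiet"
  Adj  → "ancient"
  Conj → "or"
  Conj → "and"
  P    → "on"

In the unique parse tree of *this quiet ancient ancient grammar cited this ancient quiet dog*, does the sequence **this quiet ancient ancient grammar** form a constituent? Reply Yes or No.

Yes

[S [NP [Det this] [AP [Adj quiet] [AP [Adj ancient] [AP [Adj ancient]]]] [N grammar]] [VP [V cited] [NP [Det this] [AP [Adj ancient] [AP [Adj quiet]]] [N dog]]]]
The words 'this quiet ancient ancient grammar' are exhaustively dominated by a single NP node (built by NP → Det AP N), so they form a constituent.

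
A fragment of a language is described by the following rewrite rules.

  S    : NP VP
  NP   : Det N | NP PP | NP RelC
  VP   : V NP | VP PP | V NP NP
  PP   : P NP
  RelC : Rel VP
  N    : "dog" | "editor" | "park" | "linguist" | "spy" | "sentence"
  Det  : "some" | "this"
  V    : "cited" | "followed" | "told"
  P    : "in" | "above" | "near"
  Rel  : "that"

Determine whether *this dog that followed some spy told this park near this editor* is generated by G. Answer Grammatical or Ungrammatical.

[S [NP [NP [Det this] [N dog]] [RelC [Rel that] [VP [V followed] [NP [Det some] [N spy]]]]] [VP [V told] [NP [NP [Det this] [N park]] [PP [P near] [NP [Det this] [N editor]]]]]]
Each bracket corresponds to one application of a listed rule, so the string is derivable from S.

Grammatical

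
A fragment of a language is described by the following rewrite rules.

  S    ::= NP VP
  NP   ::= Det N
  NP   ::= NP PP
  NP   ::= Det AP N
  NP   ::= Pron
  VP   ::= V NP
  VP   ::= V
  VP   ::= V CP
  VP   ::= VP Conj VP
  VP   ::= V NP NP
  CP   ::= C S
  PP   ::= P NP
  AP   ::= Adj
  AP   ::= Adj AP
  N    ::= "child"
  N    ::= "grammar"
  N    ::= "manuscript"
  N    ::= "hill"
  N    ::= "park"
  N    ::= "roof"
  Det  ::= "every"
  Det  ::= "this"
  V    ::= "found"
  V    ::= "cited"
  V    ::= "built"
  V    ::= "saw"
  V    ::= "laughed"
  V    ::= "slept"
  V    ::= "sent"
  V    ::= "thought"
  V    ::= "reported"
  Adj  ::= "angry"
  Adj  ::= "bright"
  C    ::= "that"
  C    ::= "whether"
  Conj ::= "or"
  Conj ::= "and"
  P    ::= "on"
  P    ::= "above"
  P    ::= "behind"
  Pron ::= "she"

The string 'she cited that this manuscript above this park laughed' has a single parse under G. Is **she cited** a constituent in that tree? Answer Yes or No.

No

[S [NP [Pron she]] [VP [V cited] [CP [C that] [S [NP [NP [Det this] [N manuscript]] [PP [P above] [NP [Det this] [N park]]]] [VP [V laughed]]]]]]
The smallest constituent containing 'she cited' is the S spanning 'she cited that this manuscript above this park laughed'; no single node in the tree dominates exactly the given words.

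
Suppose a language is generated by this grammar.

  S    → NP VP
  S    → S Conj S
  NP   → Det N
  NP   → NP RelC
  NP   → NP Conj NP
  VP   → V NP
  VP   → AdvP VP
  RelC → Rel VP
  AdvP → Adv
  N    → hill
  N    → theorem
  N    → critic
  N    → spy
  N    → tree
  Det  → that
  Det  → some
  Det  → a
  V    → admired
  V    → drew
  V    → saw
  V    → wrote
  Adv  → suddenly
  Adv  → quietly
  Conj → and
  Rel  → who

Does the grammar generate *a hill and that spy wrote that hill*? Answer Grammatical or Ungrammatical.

S
  NP
    NP
      Det: a
      N: hill
    Conj: and
    NP
      Det: that
      N: spy
  VP
    V: wrote
    NP
      Det: that
      N: hill
Each bracket corresponds to one application of a listed rule, so the string is derivable from S.

Grammatical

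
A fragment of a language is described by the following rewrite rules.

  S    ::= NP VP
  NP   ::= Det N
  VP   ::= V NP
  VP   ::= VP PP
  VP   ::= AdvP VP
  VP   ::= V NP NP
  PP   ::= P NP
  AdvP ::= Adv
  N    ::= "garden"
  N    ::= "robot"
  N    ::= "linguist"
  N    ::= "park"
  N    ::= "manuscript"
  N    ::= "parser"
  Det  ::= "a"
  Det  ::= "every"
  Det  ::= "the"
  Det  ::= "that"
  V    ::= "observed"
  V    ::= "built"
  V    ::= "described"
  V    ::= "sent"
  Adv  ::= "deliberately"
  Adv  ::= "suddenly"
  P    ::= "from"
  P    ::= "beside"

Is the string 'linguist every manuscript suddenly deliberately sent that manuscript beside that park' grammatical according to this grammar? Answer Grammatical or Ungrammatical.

Ungrammatical

For S → NP VP, no prefix of the string parses as an NP.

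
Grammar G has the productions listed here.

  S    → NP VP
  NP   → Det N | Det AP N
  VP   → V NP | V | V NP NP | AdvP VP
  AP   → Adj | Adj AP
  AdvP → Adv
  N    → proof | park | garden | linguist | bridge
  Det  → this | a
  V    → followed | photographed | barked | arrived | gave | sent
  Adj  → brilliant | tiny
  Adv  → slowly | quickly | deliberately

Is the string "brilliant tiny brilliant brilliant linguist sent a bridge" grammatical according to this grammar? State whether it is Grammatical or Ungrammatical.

For S → NP VP, no prefix of the string parses as an NP.

Ungrammatical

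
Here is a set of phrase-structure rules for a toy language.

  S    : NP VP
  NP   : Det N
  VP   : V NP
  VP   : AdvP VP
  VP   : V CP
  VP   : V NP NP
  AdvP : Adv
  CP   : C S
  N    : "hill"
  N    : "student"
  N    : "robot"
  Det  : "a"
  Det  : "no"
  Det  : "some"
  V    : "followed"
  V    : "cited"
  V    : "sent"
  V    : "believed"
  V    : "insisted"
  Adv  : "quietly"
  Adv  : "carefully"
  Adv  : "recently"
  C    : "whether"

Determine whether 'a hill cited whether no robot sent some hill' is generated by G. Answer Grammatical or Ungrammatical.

S
  NP
    Det: a
    N: hill
  VP
    V: cited
    CP
      C: whether
      S
        NP
          Det: no
          N: robot
        VP
          V: sent
          NP
            Det: some
            N: hill
Every word is introduced by a lexical rule and the phrasal rules combine the resulting categories into a single S.

Grammatical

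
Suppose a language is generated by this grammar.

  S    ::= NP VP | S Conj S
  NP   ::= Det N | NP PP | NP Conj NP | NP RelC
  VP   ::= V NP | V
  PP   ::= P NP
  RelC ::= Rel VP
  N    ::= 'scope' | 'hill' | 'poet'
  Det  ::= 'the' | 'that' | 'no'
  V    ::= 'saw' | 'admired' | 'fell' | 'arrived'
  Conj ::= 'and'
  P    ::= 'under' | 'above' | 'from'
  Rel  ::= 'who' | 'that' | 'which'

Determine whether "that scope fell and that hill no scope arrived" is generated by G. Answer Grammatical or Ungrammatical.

Ungrammatical

An N word can never sit immediately before a Det word in any string this grammar generates, so the substring 'hill no' rules out a derivation.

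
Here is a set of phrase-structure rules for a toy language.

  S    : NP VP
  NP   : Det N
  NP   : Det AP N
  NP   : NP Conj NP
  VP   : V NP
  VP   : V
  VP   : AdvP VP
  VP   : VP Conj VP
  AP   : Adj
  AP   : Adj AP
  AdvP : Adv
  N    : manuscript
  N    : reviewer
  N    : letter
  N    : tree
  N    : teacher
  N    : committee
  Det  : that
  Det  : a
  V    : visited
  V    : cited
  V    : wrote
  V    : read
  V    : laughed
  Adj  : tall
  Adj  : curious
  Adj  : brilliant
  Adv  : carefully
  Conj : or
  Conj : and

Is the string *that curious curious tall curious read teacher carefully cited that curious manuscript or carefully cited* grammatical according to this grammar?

Ungrammatical

An Adj word can never sit immediately before a V word in any string this grammar generates, so the substring 'curious read' rules out a derivation.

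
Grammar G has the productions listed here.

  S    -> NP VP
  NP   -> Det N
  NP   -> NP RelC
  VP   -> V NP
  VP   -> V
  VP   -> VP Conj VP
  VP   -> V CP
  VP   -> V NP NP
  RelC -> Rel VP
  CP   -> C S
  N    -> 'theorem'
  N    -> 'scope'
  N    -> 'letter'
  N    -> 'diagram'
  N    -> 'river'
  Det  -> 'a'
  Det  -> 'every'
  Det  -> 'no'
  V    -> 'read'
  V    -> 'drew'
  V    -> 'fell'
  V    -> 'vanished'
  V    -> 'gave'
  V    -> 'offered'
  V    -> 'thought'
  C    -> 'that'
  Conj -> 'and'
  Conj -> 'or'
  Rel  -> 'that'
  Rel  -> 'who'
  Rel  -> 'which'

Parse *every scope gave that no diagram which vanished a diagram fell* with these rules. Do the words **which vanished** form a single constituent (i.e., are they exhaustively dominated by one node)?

No

[S [NP [Det every] [N scope]] [VP [V gave] [CP [C that] [S [NP [NP [Det no] [N diagram]] [RelC [Rel which] [VP [V vanished] [NP [Det a] [N diagram]]]]] [VP [V fell]]]]]]
The smallest constituent containing 'which vanished' is the RelC spanning 'which vanished a diagram'; no single node in the tree dominates exactly the given words.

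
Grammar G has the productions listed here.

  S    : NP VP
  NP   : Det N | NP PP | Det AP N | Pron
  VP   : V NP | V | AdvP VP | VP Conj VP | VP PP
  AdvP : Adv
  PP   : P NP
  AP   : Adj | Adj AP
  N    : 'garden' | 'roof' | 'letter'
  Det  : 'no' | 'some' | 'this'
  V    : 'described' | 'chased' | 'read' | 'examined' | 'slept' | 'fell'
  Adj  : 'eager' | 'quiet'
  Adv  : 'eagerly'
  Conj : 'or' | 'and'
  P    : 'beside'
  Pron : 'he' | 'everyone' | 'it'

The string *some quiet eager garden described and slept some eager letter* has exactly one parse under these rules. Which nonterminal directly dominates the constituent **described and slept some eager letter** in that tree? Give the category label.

S

S
  NP
    Det: some
    AP
      Adj: quiet
      AP
        Adj: eager
    N: garden
  VP
    VP
      V: described
    Conj: and
    VP
      V: slept
      NP
        Det: some
        AP
          Adj: eager
        N: letter
The span 'described and slept some eager letter' is the VP node built by VP → VP Conj VP.
Its mother is the S built by S → NP VP.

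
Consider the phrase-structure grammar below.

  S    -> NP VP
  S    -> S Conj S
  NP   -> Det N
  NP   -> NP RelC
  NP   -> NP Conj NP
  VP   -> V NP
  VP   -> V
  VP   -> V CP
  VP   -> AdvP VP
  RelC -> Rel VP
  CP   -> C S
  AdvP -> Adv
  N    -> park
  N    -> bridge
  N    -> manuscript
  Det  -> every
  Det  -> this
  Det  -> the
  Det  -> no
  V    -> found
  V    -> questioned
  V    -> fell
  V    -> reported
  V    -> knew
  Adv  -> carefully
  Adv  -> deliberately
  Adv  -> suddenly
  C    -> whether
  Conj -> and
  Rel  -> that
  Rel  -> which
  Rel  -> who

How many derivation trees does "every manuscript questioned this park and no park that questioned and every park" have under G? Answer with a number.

Two of the 3 distinct bracketings:
[S [NP [Det every] [N manuscript]] [VP [V questioned] [NP [NP [Det this] [N park]] [Conj and] [NP [NP [NP [Det no] [N park]] [RelC [Rel that] [VP [V questioned]]]] [Conj and] [NP [Det every] [N park]]]]]]
[S [NP [Det every] [N manuscript]] [VP [V questioned] [NP [NP [NP [NP [Det this] [N park]] [Conj and] [NP [Det no] [N park]]] [RelC [Rel that] [VP [V questioned]]]] [Conj and] [NP [Det every] [N park]]]]]
The trees differ in how a recursive rule is bracketed over the same span.

3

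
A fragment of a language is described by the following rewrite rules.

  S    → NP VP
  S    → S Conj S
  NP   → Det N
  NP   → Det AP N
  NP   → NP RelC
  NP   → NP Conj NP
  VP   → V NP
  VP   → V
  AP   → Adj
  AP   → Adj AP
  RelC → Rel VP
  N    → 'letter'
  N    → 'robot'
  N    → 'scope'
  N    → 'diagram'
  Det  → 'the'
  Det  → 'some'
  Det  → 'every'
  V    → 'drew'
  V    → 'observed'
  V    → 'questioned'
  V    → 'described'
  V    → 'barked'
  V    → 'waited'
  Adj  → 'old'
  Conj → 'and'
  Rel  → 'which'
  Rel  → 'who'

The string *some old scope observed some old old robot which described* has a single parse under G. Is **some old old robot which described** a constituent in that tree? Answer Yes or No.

[S [NP [Det some] [AP [Adj old]] [N scope]] [VP [V observed] [NP [NP [Det some] [AP [Adj old] [AP [Adj old]]] [N robot]] [RelC [Rel which] [VP [V described]]]]]]
The words 'some old old robot which described' are exhaustively dominated by a single NP node (built by NP → NP RelC), so they form a constituent.

Yes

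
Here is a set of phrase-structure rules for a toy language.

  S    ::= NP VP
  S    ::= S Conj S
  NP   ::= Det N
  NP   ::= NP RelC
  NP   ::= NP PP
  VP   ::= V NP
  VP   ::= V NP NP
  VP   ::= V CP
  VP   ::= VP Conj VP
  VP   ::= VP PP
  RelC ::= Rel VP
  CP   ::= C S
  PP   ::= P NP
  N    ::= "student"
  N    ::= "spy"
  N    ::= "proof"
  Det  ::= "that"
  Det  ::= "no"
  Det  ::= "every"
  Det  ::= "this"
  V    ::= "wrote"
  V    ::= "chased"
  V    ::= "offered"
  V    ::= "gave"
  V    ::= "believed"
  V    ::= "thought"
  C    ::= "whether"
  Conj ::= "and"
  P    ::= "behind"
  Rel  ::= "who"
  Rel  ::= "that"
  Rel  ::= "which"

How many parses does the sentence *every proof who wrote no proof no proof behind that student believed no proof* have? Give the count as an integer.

Two of the 3 distinct bracketings:
[S [NP [NP [Det every] [N proof]] [RelC [Rel who] [VP [V wrote] [NP [Det no] [N proof]] [NP [NP [Det no] [N proof]] [PP [P behind] [NP [Det that] [N student]]]]]]] [VP [V believed] [NP [Det no] [N proof]]]]
[S [NP [NP [Det every] [N proof]] [RelC [Rel who] [VP [VP [V wrote] [NP [Det no] [N proof]] [NP [Det no] [N proof]]] [PP [P behind] [NP [Det that] [N student]]]]]] [VP [V believed] [NP [Det no] [N proof]]]]
The difference turns on whether NP → NP PP is used at the relevant span, versus an alternative expansion of NP.

3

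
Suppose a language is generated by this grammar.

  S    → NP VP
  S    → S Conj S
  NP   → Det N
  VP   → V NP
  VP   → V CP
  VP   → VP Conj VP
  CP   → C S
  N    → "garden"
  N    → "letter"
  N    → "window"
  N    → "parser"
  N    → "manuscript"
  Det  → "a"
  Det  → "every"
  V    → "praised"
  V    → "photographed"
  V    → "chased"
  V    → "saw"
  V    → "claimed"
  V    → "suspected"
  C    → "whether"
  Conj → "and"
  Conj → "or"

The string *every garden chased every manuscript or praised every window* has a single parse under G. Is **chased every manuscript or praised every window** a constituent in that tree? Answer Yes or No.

[S [NP [Det every] [N garden]] [VP [VP [V chased] [NP [Det every] [N manuscript]]] [Conj or] [VP [V praised] [NP [Det every] [N window]]]]]
The words 'chased every manuscript or praised every window' are exhaustively dominated by a single VP node (built by VP → VP Conj VP), so they form a constituent.

Yes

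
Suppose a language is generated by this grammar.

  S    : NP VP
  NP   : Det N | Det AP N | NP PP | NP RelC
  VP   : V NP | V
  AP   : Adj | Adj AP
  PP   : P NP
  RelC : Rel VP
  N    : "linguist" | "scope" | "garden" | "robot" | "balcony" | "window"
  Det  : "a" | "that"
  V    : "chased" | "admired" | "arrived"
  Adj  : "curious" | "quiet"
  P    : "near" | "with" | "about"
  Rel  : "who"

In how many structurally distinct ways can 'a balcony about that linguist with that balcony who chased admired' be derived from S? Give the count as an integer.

Two of the 5 distinct bracketings:
[S [NP [NP [Det a] [N balcony]] [PP [P about] [NP [NP [Det that] [N linguist]] [PP [P with] [NP [NP [Det that] [N balcony]] [RelC [Rel who] [VP [V chased]]]]]]]] [VP [V admired]]]
[S [NP [NP [Det a] [N balcony]] [PP [P about] [NP [NP [NP [Det that] [N linguist]] [PP [P with] [NP [Det that] [N balcony]]]] [RelC [Rel who] [VP [V chased]]]]]] [VP [V admired]]]
The trees differ in how a recursive rule is bracketed over the same span.

5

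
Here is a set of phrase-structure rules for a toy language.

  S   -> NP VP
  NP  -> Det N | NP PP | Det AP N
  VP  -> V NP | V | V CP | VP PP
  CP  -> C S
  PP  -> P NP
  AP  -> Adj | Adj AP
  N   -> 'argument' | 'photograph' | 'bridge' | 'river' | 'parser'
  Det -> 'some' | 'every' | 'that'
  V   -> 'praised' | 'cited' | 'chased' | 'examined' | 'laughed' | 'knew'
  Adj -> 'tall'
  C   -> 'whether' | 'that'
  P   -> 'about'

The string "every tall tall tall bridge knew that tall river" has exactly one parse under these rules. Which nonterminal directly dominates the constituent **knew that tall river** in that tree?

S

[S [NP [Det every] [AP [Adj tall] [AP [Adj tall] [AP [Adj tall]]]] [N bridge]] [VP [V knew] [NP [Det that] [AP [Adj tall]] [N river]]]]
The span 'knew that tall river' is the VP node built by VP → V NP.
Its mother is the S built by S → NP VP.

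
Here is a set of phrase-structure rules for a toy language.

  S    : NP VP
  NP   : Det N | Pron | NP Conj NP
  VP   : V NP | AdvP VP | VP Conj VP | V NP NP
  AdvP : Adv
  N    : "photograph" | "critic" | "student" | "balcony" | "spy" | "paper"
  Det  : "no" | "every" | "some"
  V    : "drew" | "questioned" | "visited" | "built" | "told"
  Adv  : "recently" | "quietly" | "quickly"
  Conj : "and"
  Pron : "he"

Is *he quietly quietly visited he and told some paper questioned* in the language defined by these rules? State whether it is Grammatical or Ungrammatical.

For S → NP VP, the only prefix that parses as NP is 'he', but the remainder 'quietly quietly visited he and told some paper questioned' is not a VP under these rules.

Ungrammatical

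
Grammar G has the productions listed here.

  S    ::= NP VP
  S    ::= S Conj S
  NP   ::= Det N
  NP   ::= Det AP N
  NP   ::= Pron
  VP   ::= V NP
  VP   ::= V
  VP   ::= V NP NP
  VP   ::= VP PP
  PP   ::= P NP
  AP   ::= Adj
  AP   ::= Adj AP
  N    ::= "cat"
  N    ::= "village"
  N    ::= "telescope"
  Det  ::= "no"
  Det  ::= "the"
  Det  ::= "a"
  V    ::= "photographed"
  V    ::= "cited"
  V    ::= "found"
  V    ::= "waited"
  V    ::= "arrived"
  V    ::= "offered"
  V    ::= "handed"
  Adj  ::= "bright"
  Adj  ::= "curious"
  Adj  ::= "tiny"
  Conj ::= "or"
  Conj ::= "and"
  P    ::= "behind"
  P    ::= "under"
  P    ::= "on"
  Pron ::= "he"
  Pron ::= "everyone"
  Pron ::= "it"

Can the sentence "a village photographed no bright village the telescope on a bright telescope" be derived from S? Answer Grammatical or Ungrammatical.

S
  NP
    Det: a
    N: village
  VP
    VP
      V: photographed
      NP
        Det: no
        AP
          Adj: bright
        N: village
      NP
        Det: the
        N: telescope
    PP
      P: on
      NP
        Det: a
        AP
          Adj: bright
        N: telescope
Each bracket corresponds to one application of a listed rule, so the string is derivable from S.

Grammatical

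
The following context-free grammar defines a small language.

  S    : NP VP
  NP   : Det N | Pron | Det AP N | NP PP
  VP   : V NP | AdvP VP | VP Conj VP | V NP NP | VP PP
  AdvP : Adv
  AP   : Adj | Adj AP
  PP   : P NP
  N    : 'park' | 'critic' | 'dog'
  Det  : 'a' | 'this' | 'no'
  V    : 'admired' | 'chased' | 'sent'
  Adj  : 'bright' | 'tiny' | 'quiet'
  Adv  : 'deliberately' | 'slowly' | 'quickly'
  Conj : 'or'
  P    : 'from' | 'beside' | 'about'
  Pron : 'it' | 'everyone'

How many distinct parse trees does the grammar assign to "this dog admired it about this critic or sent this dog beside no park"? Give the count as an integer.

Two of the 6 distinct bracketings:
[S [NP [Det this] [N dog]] [VP [VP [V admired] [NP [NP [Pron it]] [PP [P about] [NP [Det this] [N critic]]]]] [Conj or] [VP [V sent] [NP [NP [Det this] [N dog]] [PP [P beside] [NP [Det no] [N park]]]]]]]
[S [NP [Det this] [N dog]] [VP [VP [V admired] [NP [NP [Pron it]] [PP [P about] [NP [Det this] [N critic]]]]] [Conj or] [VP [VP [V sent] [NP [Det this] [N dog]]] [PP [P beside] [NP [Det no] [N park]]]]]]
The difference turns on whether VP → VP PP is used at the relevant span, versus an alternative expansion of VP.

6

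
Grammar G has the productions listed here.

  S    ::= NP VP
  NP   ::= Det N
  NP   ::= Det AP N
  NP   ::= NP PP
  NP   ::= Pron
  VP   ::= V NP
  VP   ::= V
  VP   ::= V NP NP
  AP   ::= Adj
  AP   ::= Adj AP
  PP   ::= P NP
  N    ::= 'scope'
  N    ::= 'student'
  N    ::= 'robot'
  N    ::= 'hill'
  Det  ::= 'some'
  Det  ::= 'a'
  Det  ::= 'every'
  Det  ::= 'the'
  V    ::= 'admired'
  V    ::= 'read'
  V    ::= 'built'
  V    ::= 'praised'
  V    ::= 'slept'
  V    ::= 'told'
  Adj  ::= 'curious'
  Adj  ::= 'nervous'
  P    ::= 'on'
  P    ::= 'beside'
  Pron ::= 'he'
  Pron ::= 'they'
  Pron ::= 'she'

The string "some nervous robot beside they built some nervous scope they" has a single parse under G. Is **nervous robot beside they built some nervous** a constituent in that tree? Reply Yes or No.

No

[S [NP [NP [Det some] [AP [Adj nervous]] [N robot]] [PP [P beside] [NP [Pron they]]]] [VP [V built] [NP [Det some] [AP [Adj nervous]] [N scope]] [NP [Pron they]]]]
The smallest constituent containing 'nervous robot beside they built some nervous' is the S spanning 'some nervous robot beside they built some nervous scope they'; no single node in the tree dominates exactly the given words.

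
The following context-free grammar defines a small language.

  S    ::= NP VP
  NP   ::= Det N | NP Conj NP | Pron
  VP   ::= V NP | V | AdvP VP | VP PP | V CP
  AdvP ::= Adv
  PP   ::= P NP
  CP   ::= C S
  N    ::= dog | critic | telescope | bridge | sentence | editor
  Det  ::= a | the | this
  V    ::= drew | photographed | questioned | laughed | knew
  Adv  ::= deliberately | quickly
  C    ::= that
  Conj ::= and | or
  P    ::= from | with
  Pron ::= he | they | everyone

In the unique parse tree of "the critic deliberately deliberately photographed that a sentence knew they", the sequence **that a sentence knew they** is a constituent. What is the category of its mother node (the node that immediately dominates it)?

VP

[S [NP [Det the] [N critic]] [VP [AdvP [Adv deliberately]] [VP [AdvP [Adv deliberately]] [VP [V photographed] [CP [C that] [S [NP [Det a] [N sentence]] [VP [V knew] [NP [Pron they]]]]]]]]]
The span 'that a sentence knew they' is the CP node built by CP → C S.
Its mother is the VP built by VP → V CP.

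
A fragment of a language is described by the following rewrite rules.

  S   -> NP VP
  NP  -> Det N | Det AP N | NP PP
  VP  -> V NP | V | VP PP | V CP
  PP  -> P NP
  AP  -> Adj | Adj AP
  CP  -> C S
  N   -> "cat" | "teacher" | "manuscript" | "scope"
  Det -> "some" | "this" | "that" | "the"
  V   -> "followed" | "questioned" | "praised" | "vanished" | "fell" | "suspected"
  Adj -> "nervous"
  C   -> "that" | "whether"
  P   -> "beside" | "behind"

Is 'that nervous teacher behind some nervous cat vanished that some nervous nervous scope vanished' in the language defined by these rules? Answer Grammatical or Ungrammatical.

[S [NP [NP [Det that] [AP [Adj nervous]] [N teacher]] [PP [P behind] [NP [Det some] [AP [Adj nervous]] [N cat]]]] [VP [V vanished] [CP [C that] [S [NP [Det some] [AP [Adj nervous] [AP [Adj nervous]]] [N scope]] [VP [V vanished]]]]]]
Every word is introduced by a lexical rule and the phrasal rules combine the resulting categories into a single S.

Grammatical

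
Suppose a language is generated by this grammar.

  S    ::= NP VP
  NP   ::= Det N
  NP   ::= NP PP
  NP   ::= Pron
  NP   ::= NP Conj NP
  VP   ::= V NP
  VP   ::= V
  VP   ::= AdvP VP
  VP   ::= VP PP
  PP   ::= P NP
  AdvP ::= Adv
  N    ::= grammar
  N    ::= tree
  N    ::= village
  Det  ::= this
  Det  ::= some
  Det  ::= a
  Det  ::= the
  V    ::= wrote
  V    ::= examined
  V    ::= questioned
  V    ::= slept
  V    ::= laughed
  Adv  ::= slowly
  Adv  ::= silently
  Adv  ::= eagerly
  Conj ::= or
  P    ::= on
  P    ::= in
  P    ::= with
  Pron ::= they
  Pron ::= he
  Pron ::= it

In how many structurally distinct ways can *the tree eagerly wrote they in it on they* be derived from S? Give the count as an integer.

9

Two of the 9 distinct bracketings:
[S [NP [Det the] [N tree]] [VP [AdvP [Adv eagerly]] [VP [V wrote] [NP [NP [Pron they]] [PP [P in] [NP [NP [Pron it]] [PP [P on] [NP [Pron they]]]]]]]]]
[S [NP [Det the] [N tree]] [VP [AdvP [Adv eagerly]] [VP [V wrote] [NP [NP [NP [Pron they]] [PP [P in] [NP [Pron it]]]] [PP [P on] [NP [Pron they]]]]]]]
The trees differ in how a recursive rule is bracketed over the same span.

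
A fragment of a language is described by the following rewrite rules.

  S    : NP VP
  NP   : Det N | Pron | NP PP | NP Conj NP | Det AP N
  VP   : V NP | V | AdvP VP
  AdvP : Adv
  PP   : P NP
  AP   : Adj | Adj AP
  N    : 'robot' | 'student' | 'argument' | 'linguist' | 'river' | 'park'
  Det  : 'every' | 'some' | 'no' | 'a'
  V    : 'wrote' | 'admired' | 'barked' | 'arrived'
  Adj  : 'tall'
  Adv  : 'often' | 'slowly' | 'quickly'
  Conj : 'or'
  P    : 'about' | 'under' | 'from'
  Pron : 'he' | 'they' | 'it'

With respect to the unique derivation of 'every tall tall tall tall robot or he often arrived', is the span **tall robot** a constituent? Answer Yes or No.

No

[S [NP [NP [Det every] [AP [Adj tall] [AP [Adj tall] [AP [Adj tall] [AP [Adj tall]]]]] [N robot]] [Conj or] [NP [Pron he]]] [VP [AdvP [Adv often]] [VP [V arrived]]]]
The smallest constituent containing 'tall robot' is the NP spanning 'every tall tall tall tall robot'; no single node in the tree dominates exactly the given words.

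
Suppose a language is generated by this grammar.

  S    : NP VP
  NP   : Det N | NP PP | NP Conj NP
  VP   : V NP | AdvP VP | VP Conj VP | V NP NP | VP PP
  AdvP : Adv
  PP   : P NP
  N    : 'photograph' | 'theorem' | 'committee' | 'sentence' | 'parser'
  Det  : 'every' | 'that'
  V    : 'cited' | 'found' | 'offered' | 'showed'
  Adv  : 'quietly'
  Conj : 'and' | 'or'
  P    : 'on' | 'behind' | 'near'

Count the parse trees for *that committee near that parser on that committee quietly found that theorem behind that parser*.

Two of the 6 distinct bracketings:
[S [NP [NP [Det that] [N committee]] [PP [P near] [NP [NP [Det that] [N parser]] [PP [P on] [NP [Det that] [N committee]]]]]] [VP [AdvP [Adv quietly]] [VP [V found] [NP [NP [Det that] [N theorem]] [PP [P behind] [NP [Det that] [N parser]]]]]]]
[S [NP [NP [Det that] [N committee]] [PP [P near] [NP [NP [Det that] [N parser]] [PP [P on] [NP [Det that] [N committee]]]]]] [VP [AdvP [Adv quietly]] [VP [VP [V found] [NP [Det that] [N theorem]]] [PP [P behind] [NP [Det that] [N parser]]]]]]
The difference turns on whether VP → VP PP is used at the relevant span, versus an alternative expansion of VP.

6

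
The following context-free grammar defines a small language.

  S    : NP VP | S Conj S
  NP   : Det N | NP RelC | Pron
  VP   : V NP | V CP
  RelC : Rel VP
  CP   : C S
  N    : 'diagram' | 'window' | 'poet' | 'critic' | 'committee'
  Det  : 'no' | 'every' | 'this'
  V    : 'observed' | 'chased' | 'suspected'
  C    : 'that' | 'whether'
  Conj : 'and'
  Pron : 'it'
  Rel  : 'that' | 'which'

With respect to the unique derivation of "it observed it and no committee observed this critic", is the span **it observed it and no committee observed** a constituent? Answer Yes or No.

[S [S [NP [Pron it]] [VP [V observed] [NP [Pron it]]]] [Conj and] [S [NP [Det no] [N committee]] [VP [V observed] [NP [Det this] [N critic]]]]]
The smallest constituent containing 'it observed it and no committee observed' is the S spanning 'it observed it and no committee observed this critic'; no single node in the tree dominates exactly the given words.

No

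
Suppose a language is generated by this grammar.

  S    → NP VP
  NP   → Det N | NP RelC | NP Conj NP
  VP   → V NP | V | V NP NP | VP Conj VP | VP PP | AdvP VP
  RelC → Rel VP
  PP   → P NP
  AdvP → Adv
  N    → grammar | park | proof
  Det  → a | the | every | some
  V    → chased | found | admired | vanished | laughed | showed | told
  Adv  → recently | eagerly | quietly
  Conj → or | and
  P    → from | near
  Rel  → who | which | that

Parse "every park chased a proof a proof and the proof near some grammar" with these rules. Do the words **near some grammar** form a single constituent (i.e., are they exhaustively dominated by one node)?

[S [NP [Det every] [N park]] [VP [VP [V chased] [NP [Det a] [N proof]] [NP [NP [Det a] [N proof]] [Conj and] [NP [Det the] [N proof]]]] [PP [P near] [NP [Det some] [N grammar]]]]]
The words 'near some grammar' are exhaustively dominated by a single PP node (built by PP → P NP), so they form a constituent.

Yes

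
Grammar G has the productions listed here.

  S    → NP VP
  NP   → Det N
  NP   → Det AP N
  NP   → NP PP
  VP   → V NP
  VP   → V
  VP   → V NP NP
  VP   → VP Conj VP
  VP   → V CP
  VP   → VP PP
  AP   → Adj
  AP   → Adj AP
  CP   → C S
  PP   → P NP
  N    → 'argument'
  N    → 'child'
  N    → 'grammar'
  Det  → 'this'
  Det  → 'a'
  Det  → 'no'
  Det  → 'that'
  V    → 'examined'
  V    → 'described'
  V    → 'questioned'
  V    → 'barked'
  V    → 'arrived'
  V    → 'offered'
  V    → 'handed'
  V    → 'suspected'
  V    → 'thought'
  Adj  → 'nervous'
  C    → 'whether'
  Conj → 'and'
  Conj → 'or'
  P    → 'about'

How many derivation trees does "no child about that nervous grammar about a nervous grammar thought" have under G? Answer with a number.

The two bracketings:
[S [NP [NP [Det no] [N child]] [PP [P about] [NP [NP [Det that] [AP [Adj nervous]] [N grammar]] [PP [P about] [NP [Det a] [AP [Adj nervous]] [N grammar]]]]]] [VP [V thought]]]
[S [NP [NP [NP [Det no] [N child]] [PP [P about] [NP [Det that] [AP [Adj nervous]] [N grammar]]]] [PP [P about] [NP [Det a] [AP [Adj nervous]] [N grammar]]]] [VP [V thought]]]
The trees differ in how a recursive rule is bracketed over the same span.

2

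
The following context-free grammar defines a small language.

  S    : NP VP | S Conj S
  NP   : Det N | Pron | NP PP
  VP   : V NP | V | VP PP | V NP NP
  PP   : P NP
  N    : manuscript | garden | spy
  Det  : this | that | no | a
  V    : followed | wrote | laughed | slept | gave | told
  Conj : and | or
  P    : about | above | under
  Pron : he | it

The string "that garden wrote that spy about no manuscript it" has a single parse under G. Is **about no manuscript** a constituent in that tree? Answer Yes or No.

[S [NP [Det that] [N garden]] [VP [V wrote] [NP [NP [Det that] [N spy]] [PP [P about] [NP [Det no] [N manuscript]]]] [NP [Pron it]]]]
The words 'about no manuscript' are exhaustively dominated by a single PP node (built by PP → P NP), so they form a constituent.

Yes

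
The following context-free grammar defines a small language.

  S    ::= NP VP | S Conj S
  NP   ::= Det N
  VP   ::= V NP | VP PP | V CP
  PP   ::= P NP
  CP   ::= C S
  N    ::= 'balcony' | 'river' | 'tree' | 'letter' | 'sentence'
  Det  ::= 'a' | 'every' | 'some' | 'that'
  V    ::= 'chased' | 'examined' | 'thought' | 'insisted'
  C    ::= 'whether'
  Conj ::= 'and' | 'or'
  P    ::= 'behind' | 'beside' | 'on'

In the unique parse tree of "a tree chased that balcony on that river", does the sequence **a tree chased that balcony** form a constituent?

No

[S [NP [Det a] [N tree]] [VP [VP [V chased] [NP [Det that] [N balcony]]] [PP [P on] [NP [Det that] [N river]]]]]
The smallest constituent containing 'a tree chased that balcony' is the S spanning 'a tree chased that balcony on that river'; no single node in the tree dominates exactly the given words.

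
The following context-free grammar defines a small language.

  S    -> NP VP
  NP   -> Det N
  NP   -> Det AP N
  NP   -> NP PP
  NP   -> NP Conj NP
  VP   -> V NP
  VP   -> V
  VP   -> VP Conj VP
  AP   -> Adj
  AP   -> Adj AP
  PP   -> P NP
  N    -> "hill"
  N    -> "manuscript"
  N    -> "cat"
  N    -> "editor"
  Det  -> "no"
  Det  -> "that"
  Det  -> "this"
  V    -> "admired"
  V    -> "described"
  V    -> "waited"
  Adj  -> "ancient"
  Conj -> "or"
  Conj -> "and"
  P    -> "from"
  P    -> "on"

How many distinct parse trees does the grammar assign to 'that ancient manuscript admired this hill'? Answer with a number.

1

[S [NP [Det that] [AP [Adj ancient]] [N manuscript]] [VP [V admired] [NP [Det this] [N hill]]]]
No rule offers an alternative attachment or grouping for any span, so this is the only derivation.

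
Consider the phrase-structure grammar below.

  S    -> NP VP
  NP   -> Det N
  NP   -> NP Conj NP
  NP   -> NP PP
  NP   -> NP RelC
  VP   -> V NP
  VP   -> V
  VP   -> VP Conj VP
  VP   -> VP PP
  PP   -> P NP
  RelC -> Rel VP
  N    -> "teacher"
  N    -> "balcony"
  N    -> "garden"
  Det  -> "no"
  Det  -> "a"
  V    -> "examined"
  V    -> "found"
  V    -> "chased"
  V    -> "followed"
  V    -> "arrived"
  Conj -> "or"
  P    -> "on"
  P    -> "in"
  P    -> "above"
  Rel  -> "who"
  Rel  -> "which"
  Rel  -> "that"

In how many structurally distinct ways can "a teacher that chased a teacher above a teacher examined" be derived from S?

Two of the 3 distinct bracketings:
[S [NP [NP [NP [Det a] [N teacher]] [RelC [Rel that] [VP [V chased] [NP [Det a] [N teacher]]]]] [PP [P above] [NP [Det a] [N teacher]]]] [VP [V examined]]]
[S [NP [NP [Det a] [N teacher]] [RelC [Rel that] [VP [V chased] [NP [NP [Det a] [N teacher]] [PP [P above] [NP [Det a] [N teacher]]]]]]] [VP [V examined]]]
The trees differ in how a recursive rule is bracketed over the same span.

3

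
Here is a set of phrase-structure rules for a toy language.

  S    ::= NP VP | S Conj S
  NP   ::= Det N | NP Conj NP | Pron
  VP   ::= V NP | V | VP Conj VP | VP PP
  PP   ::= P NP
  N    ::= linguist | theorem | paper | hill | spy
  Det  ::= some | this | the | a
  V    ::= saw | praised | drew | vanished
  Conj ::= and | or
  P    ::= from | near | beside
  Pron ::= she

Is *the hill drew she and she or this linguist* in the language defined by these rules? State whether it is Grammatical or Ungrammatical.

[S [NP [Det the] [N hill]] [VP [V drew] [NP [NP [Pron she]] [Conj and] [NP [NP [Pron she]] [Conj or] [NP [Det this] [N linguist]]]]]]
The bracketing above is licensed at every node by one of the given productions, with S at the root.

Grammatical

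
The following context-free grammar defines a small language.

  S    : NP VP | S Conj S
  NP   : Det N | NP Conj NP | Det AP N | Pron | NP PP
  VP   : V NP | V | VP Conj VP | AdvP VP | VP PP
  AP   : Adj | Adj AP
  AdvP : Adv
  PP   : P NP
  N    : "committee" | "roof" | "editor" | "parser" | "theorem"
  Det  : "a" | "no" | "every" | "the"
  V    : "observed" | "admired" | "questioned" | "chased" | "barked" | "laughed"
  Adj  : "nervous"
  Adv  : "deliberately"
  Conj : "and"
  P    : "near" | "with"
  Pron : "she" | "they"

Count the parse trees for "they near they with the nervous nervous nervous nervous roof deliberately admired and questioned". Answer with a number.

4

Two of the 4 distinct bracketings:
[S [NP [NP [Pron they]] [PP [P near] [NP [NP [Pron they]] [PP [P with] [NP [Det the] [AP [Adj nervous] [AP [Adj nervous] [AP [Adj nervous] [AP [Adj nervous]]]]] [N roof]]]]]] [VP [VP [AdvP [Adv deliberately]] [VP [V admired]]] [Conj and] [VP [V questioned]]]]
[S [NP [NP [Pron they]] [PP [P near] [NP [NP [Pron they]] [PP [P with] [NP [Det the] [AP [Adj nervous] [AP [Adj nervous] [AP [Adj nervous] [AP [Adj nervous]]]]] [N roof]]]]]] [VP [AdvP [Adv deliberately]] [VP [VP [V admired]] [Conj and] [VP [V questioned]]]]]
The trees differ in how a recursive rule is bracketed over the same span.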